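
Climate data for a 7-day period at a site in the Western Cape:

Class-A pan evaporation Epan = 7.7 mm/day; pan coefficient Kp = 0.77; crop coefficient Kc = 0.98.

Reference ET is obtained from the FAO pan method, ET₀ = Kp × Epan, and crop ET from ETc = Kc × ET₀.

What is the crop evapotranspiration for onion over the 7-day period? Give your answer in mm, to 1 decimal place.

40.7 mm

ET₀ = 0.77 × 7.7 = 5.9290 mm/d
ETc = Kc × ET₀ = 0.98 × 5.9290 = 5.8104 mm/d
Over 7 days: 5.8104 × 7 = 40.673 mm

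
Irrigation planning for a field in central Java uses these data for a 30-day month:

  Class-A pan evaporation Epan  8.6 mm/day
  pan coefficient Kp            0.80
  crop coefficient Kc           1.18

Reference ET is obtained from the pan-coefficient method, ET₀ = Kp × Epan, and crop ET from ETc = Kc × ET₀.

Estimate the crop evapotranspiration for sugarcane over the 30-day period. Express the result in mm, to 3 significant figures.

ET₀ = 0.80 × 8.6 = 6.8800 mm/d
ETc = Kc × ET₀ = 1.18 × 6.8800 = 8.1184 mm/d
Over 30 days: 8.1184 × 30 = 243.552 mm

244 mm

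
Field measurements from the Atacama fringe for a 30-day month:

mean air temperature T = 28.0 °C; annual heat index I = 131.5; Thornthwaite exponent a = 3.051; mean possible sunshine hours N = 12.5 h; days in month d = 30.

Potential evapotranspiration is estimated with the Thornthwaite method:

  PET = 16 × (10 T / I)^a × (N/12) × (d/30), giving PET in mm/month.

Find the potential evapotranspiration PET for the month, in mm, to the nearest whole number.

167 mm

10T/I = 10 × 28.0 / 131.5 = 2.1293
(10T/I)^a = 2.1293^3.051 = 10.0335
Uncorrected PET = 16 × 10.0335 = 160.536 mm
Correction = (N/12)(d/30) = (12.5/12)(30/30) = 1.0417
PET = 160.536 × 1.0417 = 167.230 mm/month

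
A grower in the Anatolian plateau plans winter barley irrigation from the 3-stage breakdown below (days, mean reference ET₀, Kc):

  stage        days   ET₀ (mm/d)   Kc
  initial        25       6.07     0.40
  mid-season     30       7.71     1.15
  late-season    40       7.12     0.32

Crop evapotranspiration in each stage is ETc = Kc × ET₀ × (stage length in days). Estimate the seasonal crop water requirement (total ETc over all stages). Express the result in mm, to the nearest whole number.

initial: 0.40 × 6.07 × 25 = 60.70 mm
mid-season: 1.15 × 7.71 × 30 = 266.00 mm
late-season: 0.32 × 7.12 × 40 = 91.14 mm
Seasonal total = 417.84 mm

418 mm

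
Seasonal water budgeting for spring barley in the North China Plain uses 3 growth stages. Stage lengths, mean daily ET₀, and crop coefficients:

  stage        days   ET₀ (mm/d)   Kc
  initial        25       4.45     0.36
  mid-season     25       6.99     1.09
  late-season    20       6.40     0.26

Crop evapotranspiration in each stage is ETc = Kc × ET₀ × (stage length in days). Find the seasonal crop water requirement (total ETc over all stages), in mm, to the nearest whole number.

initial: 0.36 × 4.45 × 25 = 40.05 mm
mid-season: 1.09 × 6.99 × 25 = 190.48 mm
late-season: 0.26 × 6.40 × 20 = 33.28 mm
Seasonal total = 263.81 mm

264 mm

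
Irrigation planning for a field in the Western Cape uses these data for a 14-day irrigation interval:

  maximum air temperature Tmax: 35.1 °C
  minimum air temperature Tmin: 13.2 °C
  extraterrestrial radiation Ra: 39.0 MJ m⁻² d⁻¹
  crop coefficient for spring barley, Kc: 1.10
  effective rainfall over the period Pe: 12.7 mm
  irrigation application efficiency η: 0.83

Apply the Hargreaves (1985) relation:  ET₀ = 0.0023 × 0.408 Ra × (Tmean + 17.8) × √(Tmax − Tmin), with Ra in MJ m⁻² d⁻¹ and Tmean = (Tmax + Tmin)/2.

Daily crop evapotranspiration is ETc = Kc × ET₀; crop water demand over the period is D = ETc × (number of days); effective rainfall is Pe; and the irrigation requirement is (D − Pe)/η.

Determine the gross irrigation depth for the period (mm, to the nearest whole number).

118 mm

Tmean = (35.1 + 13.2)/2 = 24.15 °C
0.408 Ra = 0.408 × 39.0 = 15.9120 mm/d equivalent
ET₀ = 0.0023 × 15.9120 × (24.15 + 17.8) × √21.9 = 0.0023 × 15.9120 × 41.95 × 4.6797 = 7.1846 mm/d
ETc = Kc × ET₀ = 1.10 × 7.1846 = 7.9031 mm/d
Crop demand D = ETc × 14 d = 7.9031 × 14 = 110.643 mm
D − Pe = 110.643 − 12.7 = 97.943 mm
Gross irrigation = 97.943 / 0.83 = 118.004 mm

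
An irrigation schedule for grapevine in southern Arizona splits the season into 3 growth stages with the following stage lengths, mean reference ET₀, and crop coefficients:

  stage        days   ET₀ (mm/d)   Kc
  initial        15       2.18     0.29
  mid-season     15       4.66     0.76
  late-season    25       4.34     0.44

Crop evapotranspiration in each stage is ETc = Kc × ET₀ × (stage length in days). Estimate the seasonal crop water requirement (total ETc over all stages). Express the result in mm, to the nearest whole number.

initial: 0.29 × 2.18 × 15 = 9.48 mm
mid-season: 0.76 × 4.66 × 15 = 53.12 mm
late-season: 0.44 × 4.34 × 25 = 47.74 mm
Seasonal total = 110.34 mm

110 mm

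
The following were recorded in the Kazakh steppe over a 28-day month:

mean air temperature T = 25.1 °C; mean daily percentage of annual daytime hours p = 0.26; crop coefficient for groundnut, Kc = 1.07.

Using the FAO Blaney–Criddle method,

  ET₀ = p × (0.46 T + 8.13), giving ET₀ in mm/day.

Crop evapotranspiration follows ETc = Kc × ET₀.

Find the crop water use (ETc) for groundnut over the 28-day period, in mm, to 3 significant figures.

153 mm

ET₀ = 0.26 × (0.46 × 25.1 + 8.13) = 0.26 × 19.676 = 5.1158 mm/d
ETc = Kc × ET₀ = 1.07 × 5.1158 = 5.4739 mm/d
Over 28 days: 5.4739 × 28 = 153.269 mm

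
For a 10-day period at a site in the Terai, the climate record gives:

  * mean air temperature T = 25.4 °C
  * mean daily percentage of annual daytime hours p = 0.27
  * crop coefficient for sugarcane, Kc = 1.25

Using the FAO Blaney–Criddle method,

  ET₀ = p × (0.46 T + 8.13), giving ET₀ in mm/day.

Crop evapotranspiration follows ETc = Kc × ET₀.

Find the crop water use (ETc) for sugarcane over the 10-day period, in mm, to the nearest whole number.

ET₀ = 0.27 × (0.46 × 25.4 + 8.13) = 0.27 × 19.814 = 5.3498 mm/d
ETc = Kc × ET₀ = 1.25 × 5.3498 = 6.6873 mm/d
Over 10 days: 6.6873 × 10 = 66.873 mm

67 mm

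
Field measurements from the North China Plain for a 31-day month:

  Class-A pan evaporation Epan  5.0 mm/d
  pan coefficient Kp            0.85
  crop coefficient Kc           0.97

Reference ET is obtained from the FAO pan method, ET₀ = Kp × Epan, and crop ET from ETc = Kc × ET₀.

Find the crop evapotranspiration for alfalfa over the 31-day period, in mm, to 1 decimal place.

127.8 mm

ET₀ = 0.85 × 5.0 = 4.2500 mm/d
ETc = Kc × ET₀ = 0.97 × 4.2500 = 4.1225 mm/d
Over 31 days: 4.1225 × 31 = 127.798 mm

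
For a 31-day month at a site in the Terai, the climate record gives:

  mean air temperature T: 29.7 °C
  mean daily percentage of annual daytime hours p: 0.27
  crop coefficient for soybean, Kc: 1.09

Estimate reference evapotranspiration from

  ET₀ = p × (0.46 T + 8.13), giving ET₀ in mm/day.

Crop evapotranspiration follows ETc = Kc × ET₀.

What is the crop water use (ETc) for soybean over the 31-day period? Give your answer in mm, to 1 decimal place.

198.8 mm

ET₀ = 0.27 × (0.46 × 29.7 + 8.13) = 0.27 × 21.792 = 5.8838 mm/d
ETc = Kc × ET₀ = 1.09 × 5.8838 = 6.4133 mm/d
Over 31 days: 6.4133 × 31 = 198.812 mm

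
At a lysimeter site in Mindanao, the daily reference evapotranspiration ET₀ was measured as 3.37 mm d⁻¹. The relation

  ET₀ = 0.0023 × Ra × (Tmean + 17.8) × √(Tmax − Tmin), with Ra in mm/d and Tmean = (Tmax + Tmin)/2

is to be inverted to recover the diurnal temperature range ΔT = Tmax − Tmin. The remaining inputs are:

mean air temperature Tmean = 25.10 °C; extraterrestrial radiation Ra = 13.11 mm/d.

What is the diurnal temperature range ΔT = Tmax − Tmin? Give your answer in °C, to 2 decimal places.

√ΔT = ET₀ / [0.0023 × Ra × (Tmean+17.8)] = 3.37 / (0.0023 × 13.11 × 42.90) = 2.6052
ΔT = 2.6052² = 6.787 °C

6.79 °C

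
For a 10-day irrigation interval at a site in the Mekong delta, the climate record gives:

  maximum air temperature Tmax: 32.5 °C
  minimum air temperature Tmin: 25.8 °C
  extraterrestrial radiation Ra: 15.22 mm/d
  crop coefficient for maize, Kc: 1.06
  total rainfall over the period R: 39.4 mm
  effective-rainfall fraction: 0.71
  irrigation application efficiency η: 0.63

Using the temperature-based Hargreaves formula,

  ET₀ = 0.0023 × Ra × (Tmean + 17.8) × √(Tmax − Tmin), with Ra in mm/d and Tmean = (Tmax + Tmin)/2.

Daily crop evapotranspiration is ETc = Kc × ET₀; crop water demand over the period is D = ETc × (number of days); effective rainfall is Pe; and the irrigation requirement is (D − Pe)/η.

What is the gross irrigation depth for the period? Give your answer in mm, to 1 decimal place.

Tmean = (32.5 + 25.8)/2 = 29.15 °C
ET₀ = 0.0023 × 15.22 × (29.15 + 17.8) × √6.7 = 0.0023 × 15.22 × 46.95 × 2.5884 = 4.2541 mm/d
ETc = Kc × ET₀ = 1.06 × 4.2541 = 4.5093 mm/d
Crop demand D = ETc × 10 d = 4.5093 × 10 = 45.093 mm
Pe = 0.71 × 39.4 = 27.974 mm
D − Pe = 45.093 − 27.974 = 17.119 mm
Gross irrigation = 17.119 / 0.63 = 27.173 mm

27.2 mm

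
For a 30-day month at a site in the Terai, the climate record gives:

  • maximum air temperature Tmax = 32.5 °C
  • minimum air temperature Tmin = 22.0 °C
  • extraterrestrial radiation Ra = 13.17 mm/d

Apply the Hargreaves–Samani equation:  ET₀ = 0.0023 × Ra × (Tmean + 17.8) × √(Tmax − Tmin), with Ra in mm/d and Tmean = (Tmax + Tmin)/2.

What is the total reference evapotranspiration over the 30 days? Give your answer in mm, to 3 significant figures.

Tmean = (32.5 + 22.0)/2 = 27.25 °C
ET₀ = 0.0023 × 13.17 × (27.25 + 17.8) × √10.5 = 0.0023 × 13.17 × 45.05 × 3.2404 = 4.4219 mm/d
Over 30 days: 4.4219 × 30 = 132.657 mm

133 mm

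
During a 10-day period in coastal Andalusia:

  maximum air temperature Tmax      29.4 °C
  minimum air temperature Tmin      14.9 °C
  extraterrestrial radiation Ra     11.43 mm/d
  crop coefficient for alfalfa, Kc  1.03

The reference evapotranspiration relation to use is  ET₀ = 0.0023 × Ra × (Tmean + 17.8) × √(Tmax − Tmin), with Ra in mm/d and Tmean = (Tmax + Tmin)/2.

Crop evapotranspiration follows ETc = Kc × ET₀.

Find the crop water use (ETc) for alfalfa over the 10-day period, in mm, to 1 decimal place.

Tmean = (29.4 + 14.9)/2 = 22.15 °C
ET₀ = 0.0023 × 11.43 × (22.15 + 17.8) × √14.5 = 0.0023 × 11.43 × 39.95 × 3.8079 = 3.9992 mm/d
ETc = Kc × ET₀ = 1.03 × 3.9992 = 4.1192 mm/d
Over 10 days: 4.1192 × 10 = 41.192 mm

41.2 mm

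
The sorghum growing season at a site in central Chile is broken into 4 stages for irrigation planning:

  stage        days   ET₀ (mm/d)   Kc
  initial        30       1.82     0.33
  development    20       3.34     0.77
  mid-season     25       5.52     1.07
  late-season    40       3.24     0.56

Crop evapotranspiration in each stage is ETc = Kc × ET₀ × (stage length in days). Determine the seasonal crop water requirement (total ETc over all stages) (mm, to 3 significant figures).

290 mm

initial: 0.33 × 1.82 × 30 = 18.02 mm
development: 0.77 × 3.34 × 20 = 51.44 mm
mid-season: 1.07 × 5.52 × 25 = 147.66 mm
late-season: 0.56 × 3.24 × 40 = 72.58 mm
Seasonal total = 289.70 mm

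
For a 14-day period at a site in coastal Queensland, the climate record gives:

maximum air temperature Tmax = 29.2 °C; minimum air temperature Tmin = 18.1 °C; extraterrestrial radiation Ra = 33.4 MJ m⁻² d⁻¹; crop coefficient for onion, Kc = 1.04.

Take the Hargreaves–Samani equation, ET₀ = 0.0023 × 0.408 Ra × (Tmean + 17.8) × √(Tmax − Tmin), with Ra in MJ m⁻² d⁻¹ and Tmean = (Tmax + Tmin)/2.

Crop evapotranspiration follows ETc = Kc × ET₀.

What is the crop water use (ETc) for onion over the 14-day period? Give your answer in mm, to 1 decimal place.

Tmean = (29.2 + 18.1)/2 = 23.65 °C
0.408 Ra = 0.408 × 33.4 = 13.6272 mm/d equivalent
ET₀ = 0.0023 × 13.6272 × (23.65 + 17.8) × √11.1 = 0.0023 × 13.6272 × 41.45 × 3.3317 = 4.3284 mm/d
ETc = Kc × ET₀ = 1.04 × 4.3284 = 4.5015 mm/d
Over 14 days: 4.5015 × 14 = 63.021 mm

63.0 mm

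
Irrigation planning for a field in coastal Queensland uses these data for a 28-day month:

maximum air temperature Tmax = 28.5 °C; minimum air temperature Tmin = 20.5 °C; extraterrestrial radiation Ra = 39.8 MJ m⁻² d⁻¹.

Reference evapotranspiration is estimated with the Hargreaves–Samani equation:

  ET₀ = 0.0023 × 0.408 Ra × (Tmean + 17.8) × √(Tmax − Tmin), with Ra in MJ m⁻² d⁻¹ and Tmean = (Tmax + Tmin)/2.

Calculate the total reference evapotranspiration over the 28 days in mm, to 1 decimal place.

125.1 mm

Tmean = (28.5 + 20.5)/2 = 24.50 °C
0.408 Ra = 0.408 × 39.8 = 16.2384 mm/d equivalent
ET₀ = 0.0023 × 16.2384 × (24.50 + 17.8) × √8.0 = 0.0023 × 16.2384 × 42.30 × 2.8284 = 4.4684 mm/d
Over 28 days: 4.4684 × 28 = 125.115 mm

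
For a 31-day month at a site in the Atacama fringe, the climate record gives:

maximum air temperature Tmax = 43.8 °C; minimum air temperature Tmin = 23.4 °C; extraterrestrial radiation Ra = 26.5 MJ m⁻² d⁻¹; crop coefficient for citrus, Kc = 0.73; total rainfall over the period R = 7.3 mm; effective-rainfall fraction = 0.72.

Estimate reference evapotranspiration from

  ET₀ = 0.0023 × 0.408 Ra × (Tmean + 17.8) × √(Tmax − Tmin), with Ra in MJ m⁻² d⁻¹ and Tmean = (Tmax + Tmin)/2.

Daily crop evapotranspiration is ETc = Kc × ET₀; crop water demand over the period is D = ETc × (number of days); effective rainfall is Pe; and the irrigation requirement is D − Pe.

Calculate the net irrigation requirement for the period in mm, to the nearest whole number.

125 mm

Tmean = (43.8 + 23.4)/2 = 33.60 °C
0.408 Ra = 0.408 × 26.5 = 10.8120 mm/d equivalent
ET₀ = 0.0023 × 10.8120 × (33.60 + 17.8) × √20.4 = 0.0023 × 10.8120 × 51.40 × 4.5166 = 5.7731 mm/d
ETc = Kc × ET₀ = 0.73 × 5.7731 = 4.2144 mm/d
Crop demand D = ETc × 31 d = 4.2144 × 31 = 130.646 mm
Pe = 0.72 × 7.3 = 5.256 mm
D − Pe = 130.646 − 5.256 = 125.390 mm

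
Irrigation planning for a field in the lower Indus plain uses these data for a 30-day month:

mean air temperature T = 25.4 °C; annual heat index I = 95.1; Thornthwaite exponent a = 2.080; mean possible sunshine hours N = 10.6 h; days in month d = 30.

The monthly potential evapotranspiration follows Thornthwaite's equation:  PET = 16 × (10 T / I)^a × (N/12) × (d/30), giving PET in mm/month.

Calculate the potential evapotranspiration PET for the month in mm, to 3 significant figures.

10T/I = 10 × 25.4 / 95.1 = 2.6709
(10T/I)^a = 2.6709^2.080 = 7.7170
Uncorrected PET = 16 × 7.7170 = 123.472 mm
Correction = (N/12)(d/30) = (10.6/12)(30/30) = 0.8833
PET = 123.472 × 0.8833 = 109.063 mm/month

109 mm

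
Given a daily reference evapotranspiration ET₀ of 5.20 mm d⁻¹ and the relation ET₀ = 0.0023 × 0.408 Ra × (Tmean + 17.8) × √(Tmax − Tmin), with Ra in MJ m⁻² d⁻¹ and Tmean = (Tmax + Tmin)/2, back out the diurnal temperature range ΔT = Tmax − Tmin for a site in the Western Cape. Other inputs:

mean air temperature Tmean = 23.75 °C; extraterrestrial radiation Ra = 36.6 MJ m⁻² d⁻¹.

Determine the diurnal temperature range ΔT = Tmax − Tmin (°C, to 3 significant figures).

13.3 °C

√ΔT = ET₀ / [0.0023 × 0.408 × Ra × (Tmean+17.8)] = 5.20 / (0.0023 × 14.9328 × 41.55) = 3.6439
ΔT = 3.6439² = 13.278 °C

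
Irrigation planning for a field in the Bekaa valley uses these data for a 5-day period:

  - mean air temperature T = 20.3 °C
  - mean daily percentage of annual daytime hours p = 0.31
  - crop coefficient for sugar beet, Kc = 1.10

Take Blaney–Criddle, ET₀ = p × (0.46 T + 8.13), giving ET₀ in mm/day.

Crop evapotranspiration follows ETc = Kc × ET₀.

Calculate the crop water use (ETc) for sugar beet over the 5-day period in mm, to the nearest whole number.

30 mm

ET₀ = 0.31 × (0.46 × 20.3 + 8.13) = 0.31 × 17.468 = 5.4151 mm/d
ETc = Kc × ET₀ = 1.10 × 5.4151 = 5.9566 mm/d
Over 5 days: 5.9566 × 5 = 29.783 mm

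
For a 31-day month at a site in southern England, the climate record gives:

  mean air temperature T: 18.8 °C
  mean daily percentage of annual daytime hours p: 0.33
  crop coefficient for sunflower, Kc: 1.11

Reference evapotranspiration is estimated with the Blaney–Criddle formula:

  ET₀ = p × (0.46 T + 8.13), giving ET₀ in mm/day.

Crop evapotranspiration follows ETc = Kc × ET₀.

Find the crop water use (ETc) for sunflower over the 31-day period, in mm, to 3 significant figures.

ET₀ = 0.33 × (0.46 × 18.8 + 8.13) = 0.33 × 16.778 = 5.5367 mm/d
ETc = Kc × ET₀ = 1.11 × 5.5367 = 6.1457 mm/d
Over 31 days: 6.1457 × 31 = 190.517 mm

191 mm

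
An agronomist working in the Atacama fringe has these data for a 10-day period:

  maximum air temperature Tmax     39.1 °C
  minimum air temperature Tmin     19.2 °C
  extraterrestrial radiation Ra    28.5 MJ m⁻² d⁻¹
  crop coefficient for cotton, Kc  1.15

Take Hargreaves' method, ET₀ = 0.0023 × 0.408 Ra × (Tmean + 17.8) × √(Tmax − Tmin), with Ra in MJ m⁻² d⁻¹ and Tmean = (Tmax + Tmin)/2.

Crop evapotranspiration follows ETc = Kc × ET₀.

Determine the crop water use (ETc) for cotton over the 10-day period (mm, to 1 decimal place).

64.4 mm

Tmean = (39.1 + 19.2)/2 = 29.15 °C
0.408 Ra = 0.408 × 28.5 = 11.6280 mm/d equivalent
ET₀ = 0.0023 × 11.6280 × (29.15 + 17.8) × √19.9 = 0.0023 × 11.6280 × 46.95 × 4.4609 = 5.6013 mm/d
ETc = Kc × ET₀ = 1.15 × 5.6013 = 6.4415 mm/d
Over 10 days: 6.4415 × 10 = 64.415 mm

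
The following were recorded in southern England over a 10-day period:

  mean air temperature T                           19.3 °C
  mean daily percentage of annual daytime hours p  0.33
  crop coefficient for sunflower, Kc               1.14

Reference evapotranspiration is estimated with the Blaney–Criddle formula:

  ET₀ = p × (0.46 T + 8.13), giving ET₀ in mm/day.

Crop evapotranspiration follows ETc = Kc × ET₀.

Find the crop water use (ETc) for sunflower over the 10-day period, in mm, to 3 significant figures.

64.0 mm

ET₀ = 0.33 × (0.46 × 19.3 + 8.13) = 0.33 × 17.008 = 5.6126 mm/d
ETc = Kc × ET₀ = 1.14 × 5.6126 = 6.3984 mm/d
Over 10 days: 6.3984 × 10 = 63.984 mm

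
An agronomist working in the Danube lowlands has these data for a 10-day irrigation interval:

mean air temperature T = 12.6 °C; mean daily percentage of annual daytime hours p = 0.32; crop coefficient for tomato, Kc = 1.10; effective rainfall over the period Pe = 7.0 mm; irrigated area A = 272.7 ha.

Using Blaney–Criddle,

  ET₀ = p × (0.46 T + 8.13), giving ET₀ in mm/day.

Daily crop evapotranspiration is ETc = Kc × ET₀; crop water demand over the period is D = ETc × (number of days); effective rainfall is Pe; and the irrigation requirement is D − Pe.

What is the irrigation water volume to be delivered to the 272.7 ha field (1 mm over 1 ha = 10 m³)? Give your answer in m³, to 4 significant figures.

114600 m³

ET₀ = 0.32 × (0.46 × 12.6 + 8.13) = 0.32 × 13.926 = 4.4563 mm/d
ETc = Kc × ET₀ = 1.10 × 4.4563 = 4.9019 mm/d
Crop demand D = ETc × 10 d = 4.9019 × 10 = 49.019 mm
D − Pe = 49.019 − 7.0 = 42.019 mm
Volume = 42.019 mm × 272.7 ha × 10 = 114585.8 m³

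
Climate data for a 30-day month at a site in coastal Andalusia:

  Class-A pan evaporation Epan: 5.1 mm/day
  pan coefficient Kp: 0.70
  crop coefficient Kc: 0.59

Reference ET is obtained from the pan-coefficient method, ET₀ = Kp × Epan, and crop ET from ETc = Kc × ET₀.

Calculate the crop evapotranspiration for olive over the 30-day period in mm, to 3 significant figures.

63.2 mm

ET₀ = 0.70 × 5.1 = 3.5700 mm/d
ETc = Kc × ET₀ = 0.59 × 3.5700 = 2.1063 mm/d
Over 30 days: 2.1063 × 30 = 63.189 mm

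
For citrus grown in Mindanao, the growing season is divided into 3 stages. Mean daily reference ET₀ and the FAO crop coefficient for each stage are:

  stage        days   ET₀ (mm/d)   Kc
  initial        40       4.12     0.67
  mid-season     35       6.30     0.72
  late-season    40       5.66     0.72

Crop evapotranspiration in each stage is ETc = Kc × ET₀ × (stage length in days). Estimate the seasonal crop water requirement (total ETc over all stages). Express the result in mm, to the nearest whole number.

initial: 0.67 × 4.12 × 40 = 110.42 mm
mid-season: 0.72 × 6.30 × 35 = 158.76 mm
late-season: 0.72 × 5.66 × 40 = 163.01 mm
Seasonal total = 432.19 mm

432 mm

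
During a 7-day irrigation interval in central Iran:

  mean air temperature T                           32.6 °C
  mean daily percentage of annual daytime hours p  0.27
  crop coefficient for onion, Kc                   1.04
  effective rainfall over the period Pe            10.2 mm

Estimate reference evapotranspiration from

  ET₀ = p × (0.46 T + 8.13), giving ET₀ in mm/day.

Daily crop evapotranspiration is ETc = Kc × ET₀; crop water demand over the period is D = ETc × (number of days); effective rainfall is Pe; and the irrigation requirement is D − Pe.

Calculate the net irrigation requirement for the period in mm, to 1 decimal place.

35.3 mm

ET₀ = 0.27 × (0.46 × 32.6 + 8.13) = 0.27 × 23.126 = 6.2440 mm/d
ETc = Kc × ET₀ = 1.04 × 6.2440 = 6.4938 mm/d
Crop demand D = ETc × 7 d = 6.4938 × 7 = 45.457 mm
D − Pe = 45.457 − 10.2 = 35.257 mm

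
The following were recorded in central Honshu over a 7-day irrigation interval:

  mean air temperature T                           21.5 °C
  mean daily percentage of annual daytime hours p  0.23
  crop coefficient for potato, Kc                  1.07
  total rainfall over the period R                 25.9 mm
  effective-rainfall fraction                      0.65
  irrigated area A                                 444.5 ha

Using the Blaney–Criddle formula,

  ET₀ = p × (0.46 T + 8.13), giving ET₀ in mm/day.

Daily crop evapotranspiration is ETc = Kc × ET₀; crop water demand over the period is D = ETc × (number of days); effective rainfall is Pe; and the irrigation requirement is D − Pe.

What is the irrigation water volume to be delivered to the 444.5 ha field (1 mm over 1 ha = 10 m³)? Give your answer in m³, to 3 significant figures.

ET₀ = 0.23 × (0.46 × 21.5 + 8.13) = 0.23 × 18.020 = 4.1446 mm/d
ETc = Kc × ET₀ = 1.07 × 4.1446 = 4.4347 mm/d
Crop demand D = ETc × 7 d = 4.4347 × 7 = 31.043 mm
Pe = 0.65 × 25.9 = 16.835 mm
D − Pe = 31.043 − 16.835 = 14.208 mm
Volume = 14.208 mm × 444.5 ha × 10 = 63154.6 m³

63200 m³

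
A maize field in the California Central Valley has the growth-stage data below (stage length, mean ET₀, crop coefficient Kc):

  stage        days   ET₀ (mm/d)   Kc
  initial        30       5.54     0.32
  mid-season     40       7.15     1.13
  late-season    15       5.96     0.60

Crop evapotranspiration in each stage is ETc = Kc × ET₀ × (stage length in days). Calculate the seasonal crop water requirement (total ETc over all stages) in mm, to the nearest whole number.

430 mm

initial: 0.32 × 5.54 × 30 = 53.18 mm
mid-season: 1.13 × 7.15 × 40 = 323.18 mm
late-season: 0.60 × 5.96 × 15 = 53.64 mm
Seasonal total = 430.00 mm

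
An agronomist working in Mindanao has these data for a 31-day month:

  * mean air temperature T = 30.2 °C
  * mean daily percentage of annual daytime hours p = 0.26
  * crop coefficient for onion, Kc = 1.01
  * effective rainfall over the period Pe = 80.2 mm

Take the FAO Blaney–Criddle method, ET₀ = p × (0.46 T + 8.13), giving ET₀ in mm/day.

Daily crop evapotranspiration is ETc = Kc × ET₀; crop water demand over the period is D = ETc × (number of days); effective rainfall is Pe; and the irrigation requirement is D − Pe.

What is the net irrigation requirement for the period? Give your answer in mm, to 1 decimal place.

99.1 mm

ET₀ = 0.26 × (0.46 × 30.2 + 8.13) = 0.26 × 22.022 = 5.7257 mm/d
ETc = Kc × ET₀ = 1.01 × 5.7257 = 5.7830 mm/d
Crop demand D = ETc × 31 d = 5.7830 × 31 = 179.273 mm
D − Pe = 179.273 − 80.2 = 99.073 mm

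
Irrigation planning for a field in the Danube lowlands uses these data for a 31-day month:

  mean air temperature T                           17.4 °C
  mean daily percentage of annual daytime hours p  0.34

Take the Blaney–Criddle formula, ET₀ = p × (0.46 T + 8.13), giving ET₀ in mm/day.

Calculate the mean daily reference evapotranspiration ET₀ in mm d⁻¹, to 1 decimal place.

5.5 mm d⁻¹

ET₀ = 0.34 × (0.46 × 17.4 + 8.13) = 0.34 × 16.134 = 5.4856 mm/d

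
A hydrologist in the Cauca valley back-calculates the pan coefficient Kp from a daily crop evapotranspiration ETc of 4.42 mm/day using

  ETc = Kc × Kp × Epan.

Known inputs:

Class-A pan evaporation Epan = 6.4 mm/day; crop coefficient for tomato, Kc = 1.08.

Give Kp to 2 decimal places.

ETc = Kc × Kp × Epan  ⇒  Kp = ETc / (Kc × Epan)
Kp = 4.42 / (1.08 × 6.4) = 4.42 / 6.912 = 0.6395

0.64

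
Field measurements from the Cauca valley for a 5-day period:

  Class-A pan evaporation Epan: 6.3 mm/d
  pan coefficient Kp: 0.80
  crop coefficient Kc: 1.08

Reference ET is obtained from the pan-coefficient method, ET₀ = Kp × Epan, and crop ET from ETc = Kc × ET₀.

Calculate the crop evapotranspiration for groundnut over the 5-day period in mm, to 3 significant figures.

27.2 mm

ET₀ = 0.80 × 6.3 = 5.0400 mm/d
ETc = Kc × ET₀ = 1.08 × 5.0400 = 5.4432 mm/d
Over 5 days: 5.4432 × 5 = 27.216 mm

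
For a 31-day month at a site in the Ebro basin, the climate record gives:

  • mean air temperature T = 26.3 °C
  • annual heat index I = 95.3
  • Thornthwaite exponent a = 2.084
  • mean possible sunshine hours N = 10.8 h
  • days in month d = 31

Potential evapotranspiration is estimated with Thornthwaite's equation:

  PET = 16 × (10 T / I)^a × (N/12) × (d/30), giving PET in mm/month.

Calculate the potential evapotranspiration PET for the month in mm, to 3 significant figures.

123 mm

10T/I = 10 × 26.3 / 95.3 = 2.7597
(10T/I)^a = 2.7597^2.084 = 8.2938
Uncorrected PET = 16 × 8.2938 = 132.701 mm
Correction = (N/12)(d/30) = (10.8/12)(31/30) = 0.9300
PET = 132.701 × 0.9300 = 123.412 mm/month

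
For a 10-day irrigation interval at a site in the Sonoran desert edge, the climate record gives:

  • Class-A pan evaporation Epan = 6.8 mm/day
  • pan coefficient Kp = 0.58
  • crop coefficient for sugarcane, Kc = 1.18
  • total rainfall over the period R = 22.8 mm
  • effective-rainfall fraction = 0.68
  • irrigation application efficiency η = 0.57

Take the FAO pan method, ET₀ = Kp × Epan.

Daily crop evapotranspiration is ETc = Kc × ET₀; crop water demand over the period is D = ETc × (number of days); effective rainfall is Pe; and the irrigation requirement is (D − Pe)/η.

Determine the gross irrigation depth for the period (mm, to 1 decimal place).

ET₀ = 0.58 × 6.8 = 3.9440 mm/d
ETc = Kc × ET₀ = 1.18 × 3.9440 = 4.6539 mm/d
Crop demand D = ETc × 10 d = 4.6539 × 10 = 46.539 mm
Pe = 0.68 × 22.8 = 15.504 mm
D − Pe = 46.539 − 15.504 = 31.035 mm
Gross irrigation = 31.035 / 0.57 = 54.447 mm

54.4 mm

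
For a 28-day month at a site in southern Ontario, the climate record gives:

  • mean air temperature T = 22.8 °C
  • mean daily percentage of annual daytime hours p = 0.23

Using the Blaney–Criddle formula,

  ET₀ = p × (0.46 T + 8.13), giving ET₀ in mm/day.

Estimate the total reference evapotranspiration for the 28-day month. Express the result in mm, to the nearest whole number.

120 mm

ET₀ = 0.23 × (0.46 × 22.8 + 8.13) = 0.23 × 18.618 = 4.2821 mm/d
Monthly total = 4.2821 × 28 = 119.899 mm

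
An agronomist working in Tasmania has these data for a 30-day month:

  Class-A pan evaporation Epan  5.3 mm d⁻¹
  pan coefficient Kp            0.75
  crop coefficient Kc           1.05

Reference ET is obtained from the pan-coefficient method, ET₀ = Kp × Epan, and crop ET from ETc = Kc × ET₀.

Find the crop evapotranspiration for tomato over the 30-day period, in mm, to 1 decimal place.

125.2 mm

ET₀ = 0.75 × 5.3 = 3.9750 mm/d
ETc = Kc × ET₀ = 1.05 × 3.9750 = 4.1738 mm/d
Over 30 days: 4.1738 × 30 = 125.214 mm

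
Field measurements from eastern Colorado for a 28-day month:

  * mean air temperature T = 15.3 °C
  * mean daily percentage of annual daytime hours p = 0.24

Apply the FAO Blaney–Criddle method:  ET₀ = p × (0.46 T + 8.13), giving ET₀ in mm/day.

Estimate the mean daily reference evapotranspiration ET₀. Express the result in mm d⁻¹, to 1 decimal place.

3.6 mm d⁻¹

ET₀ = 0.24 × (0.46 × 15.3 + 8.13) = 0.24 × 15.168 = 3.6403 mm/d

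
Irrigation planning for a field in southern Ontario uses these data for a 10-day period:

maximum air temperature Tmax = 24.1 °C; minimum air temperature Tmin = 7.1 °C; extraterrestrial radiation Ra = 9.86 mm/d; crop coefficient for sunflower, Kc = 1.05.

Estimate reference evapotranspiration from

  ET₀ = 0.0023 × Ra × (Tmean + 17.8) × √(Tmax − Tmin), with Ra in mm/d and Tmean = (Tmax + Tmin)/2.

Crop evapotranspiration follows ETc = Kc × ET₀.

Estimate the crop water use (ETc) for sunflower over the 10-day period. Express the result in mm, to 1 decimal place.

32.8 mm

Tmean = (24.1 + 7.1)/2 = 15.60 °C
ET₀ = 0.0023 × 9.86 × (15.60 + 17.8) × √17.0 = 0.0023 × 9.86 × 33.40 × 4.1231 = 3.1230 mm/d
ETc = Kc × ET₀ = 1.05 × 3.1230 = 3.2792 mm/d
Over 10 days: 3.2792 × 10 = 32.792 mm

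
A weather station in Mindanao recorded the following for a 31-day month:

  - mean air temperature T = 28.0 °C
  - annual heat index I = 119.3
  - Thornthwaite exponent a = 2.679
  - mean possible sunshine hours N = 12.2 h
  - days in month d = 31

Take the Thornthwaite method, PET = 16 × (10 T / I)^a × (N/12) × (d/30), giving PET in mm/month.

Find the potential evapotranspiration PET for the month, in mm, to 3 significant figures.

10T/I = 10 × 28.0 / 119.3 = 2.3470
(10T/I)^a = 2.3470^2.679 = 9.8312
Uncorrected PET = 16 × 9.8312 = 157.299 mm
Correction = (N/12)(d/30) = (12.2/12)(31/30) = 1.0506
PET = 157.299 × 1.0506 = 165.258 mm/month

165 mm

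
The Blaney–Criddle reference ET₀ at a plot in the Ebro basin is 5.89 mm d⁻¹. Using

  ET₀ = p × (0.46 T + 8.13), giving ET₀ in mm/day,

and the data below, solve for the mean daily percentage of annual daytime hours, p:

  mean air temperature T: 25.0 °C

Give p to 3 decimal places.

0.300

p = ET₀ / (0.46 T + 8.13) = 5.89 / (0.46 × 25.0 + 8.13) = 5.89 / 19.630 = 0.3001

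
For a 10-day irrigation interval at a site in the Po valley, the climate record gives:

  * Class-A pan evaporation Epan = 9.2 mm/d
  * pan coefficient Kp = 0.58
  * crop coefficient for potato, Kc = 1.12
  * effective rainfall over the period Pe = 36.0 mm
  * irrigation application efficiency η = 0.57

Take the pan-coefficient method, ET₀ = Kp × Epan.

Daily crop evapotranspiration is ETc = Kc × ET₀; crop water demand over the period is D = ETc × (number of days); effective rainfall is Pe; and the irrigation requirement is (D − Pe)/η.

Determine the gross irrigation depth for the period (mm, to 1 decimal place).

41.7 mm

ET₀ = 0.58 × 9.2 = 5.3360 mm/d
ETc = Kc × ET₀ = 1.12 × 5.3360 = 5.9763 mm/d
Crop demand D = ETc × 10 d = 5.9763 × 10 = 59.763 mm
D − Pe = 59.763 − 36.0 = 23.763 mm
Gross irrigation = 23.763 / 0.57 = 41.689 mm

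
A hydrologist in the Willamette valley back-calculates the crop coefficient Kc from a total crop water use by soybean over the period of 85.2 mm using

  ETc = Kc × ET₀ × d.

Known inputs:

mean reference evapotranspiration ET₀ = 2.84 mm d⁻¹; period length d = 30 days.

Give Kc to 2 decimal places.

ETc = Kc × ET₀ × d  ⇒  Kc = ETc / (ET₀ × d)
Kc = 85.2 / (2.84 × 30) = 85.2 / 85.20 = 1.0000

1.00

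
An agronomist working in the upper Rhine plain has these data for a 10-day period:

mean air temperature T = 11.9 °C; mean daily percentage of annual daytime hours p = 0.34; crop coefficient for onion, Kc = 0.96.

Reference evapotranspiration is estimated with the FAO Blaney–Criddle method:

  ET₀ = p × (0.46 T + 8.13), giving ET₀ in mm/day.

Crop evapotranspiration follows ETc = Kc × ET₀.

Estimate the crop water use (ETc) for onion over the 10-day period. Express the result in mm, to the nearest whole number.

44 mm

ET₀ = 0.34 × (0.46 × 11.9 + 8.13) = 0.34 × 13.604 = 4.6254 mm/d
ETc = Kc × ET₀ = 0.96 × 4.6254 = 4.4404 mm/d
Over 10 days: 4.4404 × 10 = 44.404 mm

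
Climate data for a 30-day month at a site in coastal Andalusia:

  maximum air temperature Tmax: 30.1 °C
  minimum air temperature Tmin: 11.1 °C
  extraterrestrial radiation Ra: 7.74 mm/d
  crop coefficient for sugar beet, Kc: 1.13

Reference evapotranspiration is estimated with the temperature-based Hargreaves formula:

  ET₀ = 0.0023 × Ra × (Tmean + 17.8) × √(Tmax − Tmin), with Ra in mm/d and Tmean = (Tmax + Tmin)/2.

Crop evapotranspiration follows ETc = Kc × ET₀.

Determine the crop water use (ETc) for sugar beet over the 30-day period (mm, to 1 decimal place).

Tmean = (30.1 + 11.1)/2 = 20.60 °C
ET₀ = 0.0023 × 7.74 × (20.60 + 17.8) × √19.0 = 0.0023 × 7.74 × 38.40 × 4.3589 = 2.9797 mm/d
ETc = Kc × ET₀ = 1.13 × 2.9797 = 3.3671 mm/d
Over 30 days: 3.3671 × 30 = 101.013 mm

101.0 mm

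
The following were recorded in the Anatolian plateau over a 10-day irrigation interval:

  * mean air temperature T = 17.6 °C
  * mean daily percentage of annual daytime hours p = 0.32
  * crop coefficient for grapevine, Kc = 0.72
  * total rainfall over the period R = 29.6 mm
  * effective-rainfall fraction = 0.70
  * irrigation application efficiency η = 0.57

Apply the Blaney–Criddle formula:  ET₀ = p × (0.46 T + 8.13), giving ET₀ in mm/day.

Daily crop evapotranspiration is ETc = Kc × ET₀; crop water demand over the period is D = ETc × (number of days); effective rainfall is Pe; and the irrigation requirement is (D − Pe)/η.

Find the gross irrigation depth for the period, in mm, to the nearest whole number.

ET₀ = 0.32 × (0.46 × 17.6 + 8.13) = 0.32 × 16.226 = 5.1923 mm/d
ETc = Kc × ET₀ = 0.72 × 5.1923 = 3.7385 mm/d
Crop demand D = ETc × 10 d = 3.7385 × 10 = 37.385 mm
Pe = 0.70 × 29.6 = 20.720 mm
D − Pe = 37.385 − 20.720 = 16.665 mm
Gross irrigation = 16.665 / 0.57 = 29.237 mm

29 mm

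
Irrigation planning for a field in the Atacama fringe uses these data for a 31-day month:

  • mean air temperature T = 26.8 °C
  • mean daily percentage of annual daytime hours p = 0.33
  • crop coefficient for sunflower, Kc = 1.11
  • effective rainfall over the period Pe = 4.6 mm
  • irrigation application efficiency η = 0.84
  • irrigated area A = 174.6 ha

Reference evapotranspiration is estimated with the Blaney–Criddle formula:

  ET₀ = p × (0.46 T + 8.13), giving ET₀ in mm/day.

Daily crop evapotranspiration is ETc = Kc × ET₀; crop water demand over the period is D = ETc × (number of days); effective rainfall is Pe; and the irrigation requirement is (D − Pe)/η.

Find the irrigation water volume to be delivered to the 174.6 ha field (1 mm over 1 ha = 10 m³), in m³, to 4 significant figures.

ET₀ = 0.33 × (0.46 × 26.8 + 8.13) = 0.33 × 20.458 = 6.7511 mm/d
ETc = Kc × ET₀ = 1.11 × 6.7511 = 7.4937 mm/d
Crop demand D = ETc × 31 d = 7.4937 × 31 = 232.305 mm
D − Pe = 232.305 − 4.6 = 227.705 mm
Gross irrigation = 227.705 / 0.84 = 271.077 mm
Volume = 271.077 mm × 174.6 ha × 10 = 473300.4 m³

473300 m³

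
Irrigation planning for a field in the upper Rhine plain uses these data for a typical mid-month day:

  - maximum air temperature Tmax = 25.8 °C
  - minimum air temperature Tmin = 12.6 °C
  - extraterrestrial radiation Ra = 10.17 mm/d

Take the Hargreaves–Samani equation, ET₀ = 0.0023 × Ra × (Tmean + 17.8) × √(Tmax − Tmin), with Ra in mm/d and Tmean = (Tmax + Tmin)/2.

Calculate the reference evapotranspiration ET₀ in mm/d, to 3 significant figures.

3.14 mm/d

Tmean = (25.8 + 12.6)/2 = 19.20 °C
ET₀ = 0.0023 × 10.17 × (19.20 + 17.8) × √13.2 = 0.0023 × 10.17 × 37.00 × 3.6332 = 3.1444 mm/d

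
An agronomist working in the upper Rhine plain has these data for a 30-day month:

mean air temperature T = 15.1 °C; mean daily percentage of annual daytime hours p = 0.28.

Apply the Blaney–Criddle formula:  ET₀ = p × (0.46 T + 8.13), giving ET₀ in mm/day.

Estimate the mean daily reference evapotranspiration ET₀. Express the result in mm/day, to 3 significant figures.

ET₀ = 0.28 × (0.46 × 15.1 + 8.13) = 0.28 × 15.076 = 4.2213 mm/d

4.22 mm/day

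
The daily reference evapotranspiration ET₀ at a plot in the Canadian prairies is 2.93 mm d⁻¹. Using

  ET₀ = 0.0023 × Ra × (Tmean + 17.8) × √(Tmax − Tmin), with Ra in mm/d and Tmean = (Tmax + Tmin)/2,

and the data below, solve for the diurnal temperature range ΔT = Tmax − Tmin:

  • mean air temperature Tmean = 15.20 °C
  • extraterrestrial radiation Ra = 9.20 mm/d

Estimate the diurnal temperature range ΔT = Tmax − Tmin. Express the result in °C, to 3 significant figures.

√ΔT = ET₀ / [0.0023 × Ra × (Tmean+17.8)] = 2.93 / (0.0023 × 9.20 × 33.00) = 4.1960
ΔT = 4.1960² = 17.606 °C

17.6 °C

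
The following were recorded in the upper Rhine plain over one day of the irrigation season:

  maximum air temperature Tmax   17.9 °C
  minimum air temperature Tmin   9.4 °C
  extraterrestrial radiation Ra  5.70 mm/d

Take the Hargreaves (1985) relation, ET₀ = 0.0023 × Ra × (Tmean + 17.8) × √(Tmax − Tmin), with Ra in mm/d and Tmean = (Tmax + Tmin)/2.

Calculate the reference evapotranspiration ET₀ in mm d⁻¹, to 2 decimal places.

Tmean = (17.9 + 9.4)/2 = 13.65 °C
ET₀ = 0.0023 × 5.70 × (13.65 + 17.8) × √8.5 = 0.0023 × 5.70 × 31.45 × 2.9155 = 1.2021 mm/d

1.20 mm d⁻¹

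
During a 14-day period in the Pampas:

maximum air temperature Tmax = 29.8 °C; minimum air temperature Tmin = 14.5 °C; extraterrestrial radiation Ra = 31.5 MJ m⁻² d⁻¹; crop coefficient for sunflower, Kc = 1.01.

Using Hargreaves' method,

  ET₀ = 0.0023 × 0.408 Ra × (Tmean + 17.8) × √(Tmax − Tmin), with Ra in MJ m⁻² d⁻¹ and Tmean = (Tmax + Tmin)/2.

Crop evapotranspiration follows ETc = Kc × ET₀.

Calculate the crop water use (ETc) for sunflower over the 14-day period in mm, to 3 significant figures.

65.3 mm

Tmean = (29.8 + 14.5)/2 = 22.15 °C
0.408 Ra = 0.408 × 31.5 = 12.8520 mm/d equivalent
ET₀ = 0.0023 × 12.8520 × (22.15 + 17.8) × √15.3 = 0.0023 × 12.8520 × 39.95 × 3.9115 = 4.6191 mm/d
ETc = Kc × ET₀ = 1.01 × 4.6191 = 4.6653 mm/d
Over 14 days: 4.6653 × 14 = 65.314 mm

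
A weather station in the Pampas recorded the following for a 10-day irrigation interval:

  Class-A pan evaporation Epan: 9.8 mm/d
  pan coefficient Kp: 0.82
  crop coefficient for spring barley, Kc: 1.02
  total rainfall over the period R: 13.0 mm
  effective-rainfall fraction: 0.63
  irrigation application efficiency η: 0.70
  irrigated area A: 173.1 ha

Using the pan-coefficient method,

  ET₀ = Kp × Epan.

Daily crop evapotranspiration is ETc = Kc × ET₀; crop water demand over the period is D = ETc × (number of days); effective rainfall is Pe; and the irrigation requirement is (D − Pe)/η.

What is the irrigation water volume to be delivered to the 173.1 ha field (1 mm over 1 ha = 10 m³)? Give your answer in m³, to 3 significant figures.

182000 m³

ET₀ = 0.82 × 9.8 = 8.0360 mm/d
ETc = Kc × ET₀ = 1.02 × 8.0360 = 8.1967 mm/d
Crop demand D = ETc × 10 d = 8.1967 × 10 = 81.967 mm
Pe = 0.63 × 13.0 = 8.190 mm
D − Pe = 81.967 − 8.190 = 73.777 mm
Gross irrigation = 73.777 / 0.70 = 105.396 mm
Volume = 105.396 mm × 173.1 ha × 10 = 182440.5 m³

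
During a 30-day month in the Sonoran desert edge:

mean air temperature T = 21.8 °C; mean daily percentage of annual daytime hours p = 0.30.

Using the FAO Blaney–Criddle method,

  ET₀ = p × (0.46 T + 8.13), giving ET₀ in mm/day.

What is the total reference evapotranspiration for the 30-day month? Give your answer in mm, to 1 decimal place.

ET₀ = 0.30 × (0.46 × 21.8 + 8.13) = 0.30 × 18.158 = 5.4474 mm/d
Monthly total = 5.4474 × 30 = 163.422 mm

163.4 mm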